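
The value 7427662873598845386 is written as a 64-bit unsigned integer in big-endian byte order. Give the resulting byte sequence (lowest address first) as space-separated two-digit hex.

67 14 5C 07 B4 37 61 CA

7427662873598845386 in hexadecimal, padded to 64 bits, is 0x67145C07B43761CA.
Split into bytes (most-significant first): 67 14 5C 07 B4 37 61 CA.
In big-endian order the high byte comes first in memory.
So the memory order matches the most-significant-first order: 67 14 5C 07 B4 37 61 CA.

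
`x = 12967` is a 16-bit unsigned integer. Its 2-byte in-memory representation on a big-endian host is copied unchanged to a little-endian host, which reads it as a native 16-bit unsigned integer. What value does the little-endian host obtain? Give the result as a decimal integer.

12967 in 16-bit hexadecimal is 0x32A7.
Stored big-endian, the bytes at ascending addresses are 32 A7.
Read back as little-endian, the first byte is least significant, giving 0xA732.
0xA732 = 42802.

42802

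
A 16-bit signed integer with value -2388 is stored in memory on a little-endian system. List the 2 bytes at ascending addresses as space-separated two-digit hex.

Two's complement of -2388 in 16 bits: 2388 = 0x0954; invert → 0xF6AB; add 1 → 0xF6AC.
Split into bytes (most-significant first): F6 AC.
In little-endian order the low byte comes first in memory.
So at ascending addresses the bytes are AC F6.

AC F6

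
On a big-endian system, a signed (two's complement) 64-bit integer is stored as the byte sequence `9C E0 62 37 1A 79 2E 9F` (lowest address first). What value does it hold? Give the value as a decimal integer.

-7142601020202733921

Big-endian stores the most-significant byte at the lowest address.
The bytes are already most-significant first: 0x9CE062371A792E9F.
Top bit is set, so as a signed 64-bit value this is 0x9CE062371A792E9F − 2^64 = -7142601020202733921.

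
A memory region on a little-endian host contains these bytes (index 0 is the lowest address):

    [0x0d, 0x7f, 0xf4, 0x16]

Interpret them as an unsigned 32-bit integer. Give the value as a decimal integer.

385122061

Little-endian: lowest address holds the least-significant byte.
Reassemble most-significant byte first: 16 F4 7F 0D → 0x16F47F0D.
0x16F47F0D = 385122061.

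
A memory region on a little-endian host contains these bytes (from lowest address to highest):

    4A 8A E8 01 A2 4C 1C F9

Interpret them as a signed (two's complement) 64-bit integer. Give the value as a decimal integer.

Little-endian: lowest address holds the least-significant byte.
Reassemble most-significant byte first: F9 1C 4C A2 01 E8 8A 4A → 0xF91C4CA201E88A4A.
Top bit is set, so as a signed 64-bit value this is 0xF91C4CA201E88A4A − 2^64 = -496437600217167286.

-496437600217167286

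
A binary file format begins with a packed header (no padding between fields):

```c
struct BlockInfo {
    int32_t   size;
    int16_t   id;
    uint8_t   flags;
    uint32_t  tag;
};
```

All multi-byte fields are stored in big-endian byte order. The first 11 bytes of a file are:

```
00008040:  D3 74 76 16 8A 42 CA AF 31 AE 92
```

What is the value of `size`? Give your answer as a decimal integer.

`size` is the first field, at byte offset 0, occupying 4 bytes.
Bytes at offsets 0..3: D3 74 76 16.
Big-endian: lowest address holds the most-significant byte.
The bytes are already most-significant first: 0xD3747616.
Top bit is set, so as a signed 32-bit value this is 0xD3747616 − 2^32 = -747342314.

-747342314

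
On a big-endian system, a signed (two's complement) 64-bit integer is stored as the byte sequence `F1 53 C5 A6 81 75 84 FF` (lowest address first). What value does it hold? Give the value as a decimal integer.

Big-endian stores the most-significant byte at the lowest address.
The bytes are already most-significant first: 0xF153C5A6817584FF.
Top bit is set, so as a signed 64-bit value this is 0xF153C5A6817584FF − 2^64 = -1057284168574728961.

-1057284168574728961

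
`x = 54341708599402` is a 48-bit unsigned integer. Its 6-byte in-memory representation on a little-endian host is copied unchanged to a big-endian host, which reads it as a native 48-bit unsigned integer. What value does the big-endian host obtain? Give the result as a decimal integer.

54341708599402 in 48-bit hexadecimal is 0x316C6A3CD06A.
Stored little-endian, the bytes at ascending addresses are 6A D0 3C 6A 6C 31.
Read back as big-endian, the last byte is least significant, giving 0x6AD03C6A6C31.
0x6AD03C6A6C31 = 117442599349297.

117442599349297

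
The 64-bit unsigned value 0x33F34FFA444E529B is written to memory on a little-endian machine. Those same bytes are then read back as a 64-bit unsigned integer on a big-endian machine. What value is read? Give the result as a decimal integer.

11192094082133390131

Stored little-endian, the bytes at ascending addresses are 9B 52 4E 44 FA 4F F3 33.
Read back as big-endian, the last byte is least significant, giving 0x9B524E44FA4FF333.
0x9B524E44FA4FF333 = 11192094082133390131.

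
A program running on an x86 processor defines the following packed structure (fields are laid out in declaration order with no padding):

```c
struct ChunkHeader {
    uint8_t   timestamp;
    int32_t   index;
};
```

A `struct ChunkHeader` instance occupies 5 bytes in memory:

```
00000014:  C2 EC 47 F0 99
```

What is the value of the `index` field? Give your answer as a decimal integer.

-1712306196

`index` follows `timestamp` (1 byte), so it starts at byte offset 1 and occupies 4 bytes.
Bytes at offsets 1..4: EC 47 F0 99.
Little-endian stores the least-significant byte at the lowest address.
Reassemble most-significant byte first: 99 F0 47 EC → 0x99F047EC.
Top bit is set, so as a signed 32-bit value this is 0x99F047EC − 2^32 = -1712306196.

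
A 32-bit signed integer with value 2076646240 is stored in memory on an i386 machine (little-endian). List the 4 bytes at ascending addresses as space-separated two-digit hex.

2076646240 in hexadecimal, padded to 32 bits, is 0x7BC71B60.
Split into bytes (most-significant first): 7B C7 1B 60.
Little-endian: lowest address holds the least-significant byte.
So at ascending addresses the bytes are 60 1B C7 7B.

60 1B C7 7B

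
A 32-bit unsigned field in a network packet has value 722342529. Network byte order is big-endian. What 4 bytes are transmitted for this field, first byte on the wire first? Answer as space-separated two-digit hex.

2B 0E 12 81

722342529 in hexadecimal, padded to 32 bits, is 0x2B0E1281.
Split into bytes (most-significant first): 2B 0E 12 81.
Big-endian stores the most-significant byte at the lowest address.
So the memory order matches the most-significant-first order: 2B 0E 12 81.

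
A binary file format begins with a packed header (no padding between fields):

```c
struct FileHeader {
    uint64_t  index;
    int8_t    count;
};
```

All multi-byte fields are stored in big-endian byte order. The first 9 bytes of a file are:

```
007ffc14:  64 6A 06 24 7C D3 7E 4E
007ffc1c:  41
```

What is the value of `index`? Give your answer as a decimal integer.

`index` is the first field, at byte offset 0, occupying 8 bytes.
Bytes at offsets 0..7: 64 6A 06 24 7C D3 7E 4E.
In big-endian order the high byte comes first in memory.
The bytes are already most-significant first: 0x646A06247CD37E4E.
0x646A06247CD37E4E = 7235602505106947662.

7235602505106947662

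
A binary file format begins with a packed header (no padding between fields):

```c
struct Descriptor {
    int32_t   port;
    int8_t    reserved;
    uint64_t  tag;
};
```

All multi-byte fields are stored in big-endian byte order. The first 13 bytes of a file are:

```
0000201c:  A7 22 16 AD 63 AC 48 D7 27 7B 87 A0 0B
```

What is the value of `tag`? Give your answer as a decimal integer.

12414408937422954507

`tag` follows `port` (4 B), `reserved` (1 B), so it starts at offset 4 + 1 = 5 and occupies 8 bytes.
Bytes at offsets 5..12: AC 48 D7 27 7B 87 A0 0B.
In big-endian order the high byte comes first in memory.
The bytes are already most-significant first: 0xAC48D7277B87A00B.
0xAC48D7277B87A00B = 12414408937422954507.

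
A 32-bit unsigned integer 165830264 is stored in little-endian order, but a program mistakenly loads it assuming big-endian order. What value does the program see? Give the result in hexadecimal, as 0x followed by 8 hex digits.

165830264 in 32-bit hexadecimal is 0x09E25E78.
Stored little-endian, the bytes at ascending addresses are 78 5E E2 09.
Read back as big-endian, the last byte is least significant, giving 0x785EE209.

0x785EE209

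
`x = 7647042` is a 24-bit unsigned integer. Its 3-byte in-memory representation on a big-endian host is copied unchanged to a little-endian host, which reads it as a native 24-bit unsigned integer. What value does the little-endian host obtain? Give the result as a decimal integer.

7647042 in 24-bit hexadecimal is 0x74AF42.
Stored big-endian, the bytes at ascending addresses are 74 AF 42.
Read back as little-endian, the first byte is least significant, giving 0x42AF74.
0x42AF74 = 4370292.

4370292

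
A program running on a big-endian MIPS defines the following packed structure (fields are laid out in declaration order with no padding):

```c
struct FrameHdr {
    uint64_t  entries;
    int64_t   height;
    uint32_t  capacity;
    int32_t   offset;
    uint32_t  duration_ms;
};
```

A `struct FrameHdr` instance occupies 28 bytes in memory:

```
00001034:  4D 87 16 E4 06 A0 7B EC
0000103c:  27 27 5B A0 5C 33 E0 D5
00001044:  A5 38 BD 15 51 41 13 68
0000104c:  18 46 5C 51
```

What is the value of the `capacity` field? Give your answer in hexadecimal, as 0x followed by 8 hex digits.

0xA538BD15

`capacity` follows `entries` (8 B), `height` (8 B), so it starts at offset 8 + 8 = 16 and occupies 4 bytes.
Bytes at offsets 16..19: A5 38 BD 15.
Big-endian: lowest address holds the most-significant byte.
The bytes are already most-significant first: 0xA538BD15.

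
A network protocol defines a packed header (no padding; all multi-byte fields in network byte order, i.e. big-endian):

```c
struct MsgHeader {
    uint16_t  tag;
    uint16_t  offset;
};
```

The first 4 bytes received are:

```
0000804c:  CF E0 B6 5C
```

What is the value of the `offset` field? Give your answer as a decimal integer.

46684

`offset` follows `tag` (2 bytes), so it starts at byte offset 2 and occupies 2 bytes.
Bytes at offsets 2..3: B6 5C.
Big-endian stores the most-significant byte at the lowest address.
The bytes are already most-significant first: 0xB65C.
0xB65C = 46684.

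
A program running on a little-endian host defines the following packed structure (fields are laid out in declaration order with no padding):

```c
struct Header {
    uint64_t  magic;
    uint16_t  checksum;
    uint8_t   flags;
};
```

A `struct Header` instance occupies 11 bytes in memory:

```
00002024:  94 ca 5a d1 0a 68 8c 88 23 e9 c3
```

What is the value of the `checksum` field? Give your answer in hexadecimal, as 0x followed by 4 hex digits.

`checksum` follows `magic` (8 bytes), so it starts at byte offset 8 and occupies 2 bytes.
Bytes at offsets 8..9: 23 E9.
In little-endian order the low byte comes first in memory.
Reassemble most-significant byte first: E9 23 → 0xE923.

0xE923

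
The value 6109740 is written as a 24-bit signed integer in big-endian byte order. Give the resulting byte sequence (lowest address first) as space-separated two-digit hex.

6109740 in hexadecimal, padded to 24 bits, is 0x5D3A2C.
Split into bytes (most-significant first): 5D 3A 2C.
Big-endian: lowest address holds the most-significant byte.
So the memory order matches the most-significant-first order: 5D 3A 2C.

5D 3A 2C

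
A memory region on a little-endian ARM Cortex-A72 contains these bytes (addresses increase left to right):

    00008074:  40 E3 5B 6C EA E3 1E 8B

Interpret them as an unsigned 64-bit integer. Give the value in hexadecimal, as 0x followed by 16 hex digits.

Little-endian stores the least-significant byte at the lowest address.
Reassemble most-significant byte first: 8B 1E E3 EA 6C 5B E3 40 → 0x8B1EE3EA6C5BE340.

0x8B1EE3EA6C5BE340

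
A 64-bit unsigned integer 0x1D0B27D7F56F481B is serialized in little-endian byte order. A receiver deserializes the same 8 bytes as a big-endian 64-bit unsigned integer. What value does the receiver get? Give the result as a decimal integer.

Stored little-endian, the bytes at ascending addresses are 1B 48 6F F5 D7 27 0B 1D.
Read back as big-endian, the last byte is least significant, giving 0x1B486FF5D7270B1D.
0x1B486FF5D7270B1D = 1965944339014552349.

1965944339014552349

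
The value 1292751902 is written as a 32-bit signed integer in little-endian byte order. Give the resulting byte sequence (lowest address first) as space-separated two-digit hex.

1E D4 0D 4D

1292751902 in hexadecimal, padded to 32 bits, is 0x4D0DD41E.
Split into bytes (most-significant first): 4D 0D D4 1E.
Little-endian stores the least-significant byte at the lowest address.
So at ascending addresses the bytes are 1E D4 0D 4D.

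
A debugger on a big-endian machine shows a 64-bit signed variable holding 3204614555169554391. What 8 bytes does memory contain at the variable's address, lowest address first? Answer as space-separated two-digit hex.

3204614555169554391 in hexadecimal, padded to 64 bits, is 0x2C7913F58AED7FD7.
Split into bytes (most-significant first): 2C 79 13 F5 8A ED 7F D7.
Big-endian stores the most-significant byte at the lowest address.
So the memory order matches the most-significant-first order: 2C 79 13 F5 8A ED 7F D7.

2C 79 13 F5 8A ED 7F D7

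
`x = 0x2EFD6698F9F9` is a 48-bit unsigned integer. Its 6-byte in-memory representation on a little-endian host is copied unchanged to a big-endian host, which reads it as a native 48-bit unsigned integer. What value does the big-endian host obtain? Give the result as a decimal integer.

Stored little-endian, the bytes at ascending addresses are F9 F9 98 66 FD 2E.
Read back as big-endian, the last byte is least significant, giving 0xF9F99866FD2E.
0xF9F99866FD2E = 274850399059246.

274850399059246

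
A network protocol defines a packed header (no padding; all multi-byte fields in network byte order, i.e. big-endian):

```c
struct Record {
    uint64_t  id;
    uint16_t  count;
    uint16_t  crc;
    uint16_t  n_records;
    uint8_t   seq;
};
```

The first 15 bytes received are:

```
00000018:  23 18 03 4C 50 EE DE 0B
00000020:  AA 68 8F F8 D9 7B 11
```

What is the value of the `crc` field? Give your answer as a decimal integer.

36856

`crc` follows `id` (8 B), `count` (2 B), so it starts at offset 8 + 2 = 10 and occupies 2 bytes.
Bytes at offsets 10..11: 8F F8.
Big-endian stores the most-significant byte at the lowest address.
The bytes are already most-significant first: 0x8FF8.
0x8FF8 = 36856.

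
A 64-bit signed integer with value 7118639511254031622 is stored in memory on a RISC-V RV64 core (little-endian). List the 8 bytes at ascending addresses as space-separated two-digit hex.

06 5D 5B 58 EB 7C CA 62

7118639511254031622 in hexadecimal, padded to 64 bits, is 0x62CA7CEB585B5D06.
Split into bytes (most-significant first): 62 CA 7C EB 58 5B 5D 06.
In little-endian order the low byte comes first in memory.
So at ascending addresses the bytes are 06 5D 5B 58 EB 7C CA 62.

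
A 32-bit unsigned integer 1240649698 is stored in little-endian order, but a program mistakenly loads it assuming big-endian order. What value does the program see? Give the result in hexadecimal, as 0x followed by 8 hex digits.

0xE2CFF249

1240649698 in 32-bit hexadecimal is 0x49F2CFE2.
Stored little-endian, the bytes at ascending addresses are E2 CF F2 49.
Read back as big-endian, the last byte is least significant, giving 0xE2CFF249.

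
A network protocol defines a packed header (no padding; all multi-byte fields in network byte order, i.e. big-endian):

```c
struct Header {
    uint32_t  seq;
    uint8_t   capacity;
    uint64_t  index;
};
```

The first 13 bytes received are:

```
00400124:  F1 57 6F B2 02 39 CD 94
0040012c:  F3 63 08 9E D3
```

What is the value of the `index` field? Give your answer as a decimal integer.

`index` follows `seq` (4 B), `capacity` (1 B), so it starts at offset 4 + 1 = 5 and occupies 8 bytes.
Bytes at offsets 5..12: 39 CD 94 F3 63 08 9E D3.
Big-endian: lowest address holds the most-significant byte.
The bytes are already most-significant first: 0x39CD94F363089ED3.
0x39CD94F363089ED3 = 4165149003447049939.

4165149003447049939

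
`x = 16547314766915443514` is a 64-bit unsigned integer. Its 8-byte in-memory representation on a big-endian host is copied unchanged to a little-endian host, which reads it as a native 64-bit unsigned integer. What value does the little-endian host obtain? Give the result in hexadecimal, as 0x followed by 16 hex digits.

16547314766915443514 in 64-bit hexadecimal is 0xE5A3DF1BEC921B3A.
Stored big-endian, the bytes at ascending addresses are E5 A3 DF 1B EC 92 1B 3A.
Read back as little-endian, the first byte is least significant, giving 0x3A1B92EC1BDFA3E5.

0x3A1B92EC1BDFA3E5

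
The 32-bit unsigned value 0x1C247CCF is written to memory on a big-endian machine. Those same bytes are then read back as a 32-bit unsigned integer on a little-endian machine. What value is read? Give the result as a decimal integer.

Stored big-endian, the bytes at ascending addresses are 1C 24 7C CF.
Read back as little-endian, the first byte is least significant, giving 0xCF7C241C.
0xCF7C241C = 3481019420.

3481019420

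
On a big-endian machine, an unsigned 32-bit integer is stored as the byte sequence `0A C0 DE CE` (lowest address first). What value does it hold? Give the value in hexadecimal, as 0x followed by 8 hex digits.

Big-endian: lowest address holds the most-significant byte.
The bytes are already most-significant first: 0x0AC0DECE.

0x0AC0DECE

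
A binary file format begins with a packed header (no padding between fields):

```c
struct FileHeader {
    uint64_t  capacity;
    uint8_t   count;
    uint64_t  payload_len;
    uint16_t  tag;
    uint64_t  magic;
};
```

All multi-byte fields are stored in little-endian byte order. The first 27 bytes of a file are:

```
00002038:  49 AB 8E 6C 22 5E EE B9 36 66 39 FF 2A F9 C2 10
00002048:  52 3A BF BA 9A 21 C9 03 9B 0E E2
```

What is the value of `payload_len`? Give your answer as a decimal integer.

5913440686161475942

`payload_len` follows `capacity` (8 B), `count` (1 B), so it starts at offset 8 + 1 = 9 and occupies 8 bytes.
Bytes at offsets 9..16: 66 39 FF 2A F9 C2 10 52.
Little-endian stores the least-significant byte at the lowest address.
Reassemble most-significant byte first: 52 10 C2 F9 2A FF 39 66 → 0x5210C2F92AFF3966.
0x5210C2F92AFF3966 = 5913440686161475942.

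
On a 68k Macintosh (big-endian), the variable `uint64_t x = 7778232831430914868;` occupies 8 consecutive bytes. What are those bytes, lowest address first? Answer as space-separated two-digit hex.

6B F1 D5 8C A1 B8 73 34

7778232831430914868 in hexadecimal, padded to 64 bits, is 0x6BF1D58CA1B87334.
Split into bytes (most-significant first): 6B F1 D5 8C A1 B8 73 34.
Big-endian stores the most-significant byte at the lowest address.
So the memory order matches the most-significant-first order: 6B F1 D5 8C A1 B8 73 34.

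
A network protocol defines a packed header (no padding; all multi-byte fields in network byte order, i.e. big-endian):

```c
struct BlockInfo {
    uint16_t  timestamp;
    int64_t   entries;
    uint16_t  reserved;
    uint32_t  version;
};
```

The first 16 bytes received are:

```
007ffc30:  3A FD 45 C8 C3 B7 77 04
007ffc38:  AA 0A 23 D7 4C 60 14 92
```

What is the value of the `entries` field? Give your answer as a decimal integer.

5028484176702384650

`entries` follows `timestamp` (2 bytes), so it starts at byte offset 2 and occupies 8 bytes.
Bytes at offsets 2..9: 45 C8 C3 B7 77 04 AA 0A.
Big-endian stores the most-significant byte at the lowest address.
The bytes are already most-significant first: 0x45C8C3B77704AA0A.
0x45C8C3B77704AA0A = 5028484176702384650.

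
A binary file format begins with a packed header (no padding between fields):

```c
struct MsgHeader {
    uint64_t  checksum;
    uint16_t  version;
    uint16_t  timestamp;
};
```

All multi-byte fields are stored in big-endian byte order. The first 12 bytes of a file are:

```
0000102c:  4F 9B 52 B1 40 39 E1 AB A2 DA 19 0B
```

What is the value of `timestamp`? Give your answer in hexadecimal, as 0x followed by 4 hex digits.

`timestamp` follows `checksum` (8 B), `version` (2 B), so it starts at offset 8 + 2 = 10 and occupies 2 bytes.
Bytes at offsets 10..11: 19 0B.
Big-endian: lowest address holds the most-significant byte.
The bytes are already most-significant first: 0x190B.

0x190B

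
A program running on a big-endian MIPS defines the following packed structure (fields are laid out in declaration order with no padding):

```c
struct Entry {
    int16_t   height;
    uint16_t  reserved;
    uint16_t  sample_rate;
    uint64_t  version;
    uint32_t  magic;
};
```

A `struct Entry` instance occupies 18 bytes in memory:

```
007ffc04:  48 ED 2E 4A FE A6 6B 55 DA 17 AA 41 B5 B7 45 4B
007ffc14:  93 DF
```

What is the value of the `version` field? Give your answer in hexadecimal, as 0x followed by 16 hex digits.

0x6B55DA17AA41B5B7

`version` follows `height` (2 B), `reserved` (2 B), `sample_rate` (2 B), so it starts at offset 2 + 2 + 2 = 6 and occupies 8 bytes.
Bytes at offsets 6..13: 6B 55 DA 17 AA 41 B5 B7.
Big-endian stores the most-significant byte at the lowest address.
The bytes are already most-significant first: 0x6B55DA17AA41B5B7.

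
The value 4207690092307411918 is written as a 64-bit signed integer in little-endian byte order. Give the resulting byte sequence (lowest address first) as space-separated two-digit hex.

4207690092307411918 in hexadecimal, padded to 64 bits, is 0x3A64B7D87CE9F3CE.
Split into bytes (most-significant first): 3A 64 B7 D8 7C E9 F3 CE.
Little-endian: lowest address holds the least-significant byte.
So at ascending addresses the bytes are CE F3 E9 7C D8 B7 64 3A.

CE F3 E9 7C D8 B7 64 3A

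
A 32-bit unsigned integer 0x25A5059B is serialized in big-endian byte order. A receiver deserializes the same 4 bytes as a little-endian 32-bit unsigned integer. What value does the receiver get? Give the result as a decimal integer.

2600838437

Stored big-endian, the bytes at ascending addresses are 25 A5 05 9B.
Read back as little-endian, the first byte is least significant, giving 0x9B05A525.
0x9B05A525 = 2600838437.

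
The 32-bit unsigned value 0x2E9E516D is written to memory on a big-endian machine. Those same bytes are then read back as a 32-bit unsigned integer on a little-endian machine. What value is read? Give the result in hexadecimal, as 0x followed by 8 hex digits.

Stored big-endian, the bytes at ascending addresses are 2E 9E 51 6D.
Read back as little-endian, the first byte is least significant, giving 0x6D519E2E.

0x6D519E2E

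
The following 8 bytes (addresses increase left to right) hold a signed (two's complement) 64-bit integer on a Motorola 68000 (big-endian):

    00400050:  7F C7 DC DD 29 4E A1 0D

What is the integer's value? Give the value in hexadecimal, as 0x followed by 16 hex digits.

0x7FC7DCDD294EA10D

Big-endian: lowest address holds the most-significant byte.
The bytes are already most-significant first: 0x7FC7DCDD294EA10D.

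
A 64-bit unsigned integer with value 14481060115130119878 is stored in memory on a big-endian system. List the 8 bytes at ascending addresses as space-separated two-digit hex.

14481060115130119878 in hexadecimal, padded to 64 bits, is 0xC8F70F73656876C6.
Split into bytes (most-significant first): C8 F7 0F 73 65 68 76 C6.
In big-endian order the high byte comes first in memory.
So the memory order matches the most-significant-first order: C8 F7 0F 73 65 68 76 C6.

C8 F7 0F 73 65 68 76 C6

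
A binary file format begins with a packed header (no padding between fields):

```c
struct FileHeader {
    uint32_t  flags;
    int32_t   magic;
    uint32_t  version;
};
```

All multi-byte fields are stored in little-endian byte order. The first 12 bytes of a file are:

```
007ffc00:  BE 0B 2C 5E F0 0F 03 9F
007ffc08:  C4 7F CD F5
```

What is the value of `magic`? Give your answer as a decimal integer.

`magic` follows `flags` (4 bytes), so it starts at byte offset 4 and occupies 4 bytes.
Bytes at offsets 4..7: F0 0F 03 9F.
Little-endian: lowest address holds the least-significant byte.
Reassemble most-significant byte first: 9F 03 0F F0 → 0x9F030FF0.
Top bit is set, so as a signed 32-bit value this is 0x9F030FF0 − 2^32 = -1627189264.

-1627189264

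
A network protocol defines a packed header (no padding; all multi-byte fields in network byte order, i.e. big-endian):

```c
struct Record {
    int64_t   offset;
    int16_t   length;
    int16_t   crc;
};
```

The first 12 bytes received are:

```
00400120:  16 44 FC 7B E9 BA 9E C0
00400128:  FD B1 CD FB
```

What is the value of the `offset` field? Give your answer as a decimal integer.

`offset` is the first field, at byte offset 0, occupying 8 bytes.
Bytes at offsets 0..7: 16 44 FC 7B E9 BA 9E C0.
In big-endian order the high byte comes first in memory.
The bytes are already most-significant first: 0x1644FC7BE9BA9EC0.
0x1644FC7BE9BA9EC0 = 1604684976383237824.

1604684976383237824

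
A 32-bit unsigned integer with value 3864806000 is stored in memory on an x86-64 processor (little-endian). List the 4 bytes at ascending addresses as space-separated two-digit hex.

70 42 5C E6

3864806000 in hexadecimal, padded to 32 bits, is 0xE65C4270.
Split into bytes (most-significant first): E6 5C 42 70.
Little-endian: lowest address holds the least-significant byte.
So at ascending addresses the bytes are 70 42 5C E6.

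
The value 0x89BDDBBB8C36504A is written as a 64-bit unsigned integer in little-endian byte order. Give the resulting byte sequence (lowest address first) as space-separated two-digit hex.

4A 50 36 8C BB DB BD 89

Split into bytes (most-significant first): 89 BD DB BB 8C 36 50 4A.
In little-endian order the low byte comes first in memory.
So at ascending addresses the bytes are 4A 50 36 8C BB DB BD 89.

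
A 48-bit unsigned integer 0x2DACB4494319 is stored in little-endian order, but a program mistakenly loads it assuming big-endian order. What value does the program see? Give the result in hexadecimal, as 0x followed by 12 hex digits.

0x194349B4AC2D

Stored little-endian, the bytes at ascending addresses are 19 43 49 B4 AC 2D.
Read back as big-endian, the last byte is least significant, giving 0x194349B4AC2D.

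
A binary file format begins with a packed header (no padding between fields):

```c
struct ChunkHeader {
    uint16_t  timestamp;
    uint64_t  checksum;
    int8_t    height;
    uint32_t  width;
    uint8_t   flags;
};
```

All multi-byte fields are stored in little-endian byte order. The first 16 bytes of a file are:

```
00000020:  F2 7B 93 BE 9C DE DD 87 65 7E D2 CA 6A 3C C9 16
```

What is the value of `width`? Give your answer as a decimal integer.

`width` follows `timestamp` (2 B), `checksum` (8 B), `height` (1 B), so it starts at offset 2 + 8 + 1 = 11 and occupies 4 bytes.
Bytes at offsets 11..14: CA 6A 3C C9.
Little-endian: lowest address holds the least-significant byte.
Reassemble most-significant byte first: C9 3C 6A CA → 0xC93C6ACA.
0xC93C6ACA = 3376179914.

3376179914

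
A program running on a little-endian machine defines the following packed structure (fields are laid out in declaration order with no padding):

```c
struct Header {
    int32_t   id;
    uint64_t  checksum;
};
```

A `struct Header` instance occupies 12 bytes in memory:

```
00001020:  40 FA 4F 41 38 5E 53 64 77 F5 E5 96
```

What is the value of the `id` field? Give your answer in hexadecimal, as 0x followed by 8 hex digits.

0x414FFA40

`id` is the first field, at byte offset 0, occupying 4 bytes.
Bytes at offsets 0..3: 40 FA 4F 41.
Little-endian: lowest address holds the least-significant byte.
Reassemble most-significant byte first: 41 4F FA 40 → 0x414FFA40.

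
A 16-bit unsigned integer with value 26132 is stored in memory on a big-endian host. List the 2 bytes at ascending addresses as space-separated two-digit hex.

26132 in hexadecimal, padded to 16 bits, is 0x6614.
Split into bytes (most-significant first): 66 14.
Big-endian: lowest address holds the most-significant byte.
So the memory order matches the most-significant-first order: 66 14.

66 14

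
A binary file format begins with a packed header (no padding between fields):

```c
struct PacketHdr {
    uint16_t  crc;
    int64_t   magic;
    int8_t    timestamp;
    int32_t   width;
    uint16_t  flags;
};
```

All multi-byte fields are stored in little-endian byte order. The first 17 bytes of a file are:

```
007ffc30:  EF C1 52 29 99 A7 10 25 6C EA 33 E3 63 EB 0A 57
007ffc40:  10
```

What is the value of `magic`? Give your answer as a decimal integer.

-1554827017888126638

`magic` follows `crc` (2 bytes), so it starts at byte offset 2 and occupies 8 bytes.
Bytes at offsets 2..9: 52 29 99 A7 10 25 6C EA.
Little-endian stores the least-significant byte at the lowest address.
Reassemble most-significant byte first: EA 6C 25 10 A7 99 29 52 → 0xEA6C2510A7992952.
Top bit is set, so as a signed 64-bit value this is 0xEA6C2510A7992952 − 2^64 = -1554827017888126638.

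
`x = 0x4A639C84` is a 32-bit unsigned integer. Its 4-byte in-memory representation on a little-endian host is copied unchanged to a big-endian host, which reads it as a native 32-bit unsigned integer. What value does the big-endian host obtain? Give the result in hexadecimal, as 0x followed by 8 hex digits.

Stored little-endian, the bytes at ascending addresses are 84 9C 63 4A.
Read back as big-endian, the last byte is least significant, giving 0x849C634A.

0x849C634A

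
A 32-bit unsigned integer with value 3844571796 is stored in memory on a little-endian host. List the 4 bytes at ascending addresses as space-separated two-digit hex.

3844571796 in hexadecimal, padded to 32 bits, is 0xE5278294.
Split into bytes (most-significant first): E5 27 82 94.
Little-endian stores the least-significant byte at the lowest address.
So at ascending addresses the bytes are 94 82 27 E5.

94 82 27 E5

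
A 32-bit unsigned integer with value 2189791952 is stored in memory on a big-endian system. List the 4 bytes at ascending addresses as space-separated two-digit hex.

2189791952 in hexadecimal, padded to 32 bits, is 0x828592D0.
Split into bytes (most-significant first): 82 85 92 D0.
Big-endian: lowest address holds the most-significant byte.
So the memory order matches the most-significant-first order: 82 85 92 D0.

82 85 92 D0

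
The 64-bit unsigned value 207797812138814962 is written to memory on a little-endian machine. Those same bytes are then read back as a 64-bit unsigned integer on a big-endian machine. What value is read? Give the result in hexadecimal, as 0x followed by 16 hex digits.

207797812138814962 in 64-bit hexadecimal is 0x02E23F0259A32DF2.
Stored little-endian, the bytes at ascending addresses are F2 2D A3 59 02 3F E2 02.
Read back as big-endian, the last byte is least significant, giving 0xF22DA359023FE202.

0xF22DA359023FE202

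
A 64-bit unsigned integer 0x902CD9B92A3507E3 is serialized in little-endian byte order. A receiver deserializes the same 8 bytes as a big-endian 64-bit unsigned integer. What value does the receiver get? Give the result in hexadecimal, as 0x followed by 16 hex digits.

Stored little-endian, the bytes at ascending addresses are E3 07 35 2A B9 D9 2C 90.
Read back as big-endian, the last byte is least significant, giving 0xE307352AB9D92C90.

0xE307352AB9D92C90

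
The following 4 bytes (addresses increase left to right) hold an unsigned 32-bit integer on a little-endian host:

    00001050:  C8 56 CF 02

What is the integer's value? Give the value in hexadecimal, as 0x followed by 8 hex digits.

0x02CF56C8

In little-endian order the low byte comes first in memory.
Reassemble most-significant byte first: 02 CF 56 C8 → 0x02CF56C8.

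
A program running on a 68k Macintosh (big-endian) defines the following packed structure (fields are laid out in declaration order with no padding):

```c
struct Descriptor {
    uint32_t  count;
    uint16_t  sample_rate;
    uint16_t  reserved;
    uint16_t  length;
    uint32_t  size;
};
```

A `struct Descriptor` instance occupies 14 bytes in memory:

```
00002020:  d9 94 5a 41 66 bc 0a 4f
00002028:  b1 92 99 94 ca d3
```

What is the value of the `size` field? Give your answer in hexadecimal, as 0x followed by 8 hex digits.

0x9994CAD3

`size` follows `count` (4 B), `sample_rate` (2 B), `reserved` (2 B), `length` (2 B), so it starts at offset 4 + 2 + 2 + 2 = 10 and occupies 4 bytes.
Bytes at offsets 10..13: 99 94 CA D3.
Big-endian stores the most-significant byte at the lowest address.
The bytes are already most-significant first: 0x9994CAD3.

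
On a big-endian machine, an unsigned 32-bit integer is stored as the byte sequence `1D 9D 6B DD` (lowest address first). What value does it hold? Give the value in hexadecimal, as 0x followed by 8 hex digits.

0x1D9D6BDD

Big-endian stores the most-significant byte at the lowest address.
The bytes are already most-significant first: 0x1D9D6BDD.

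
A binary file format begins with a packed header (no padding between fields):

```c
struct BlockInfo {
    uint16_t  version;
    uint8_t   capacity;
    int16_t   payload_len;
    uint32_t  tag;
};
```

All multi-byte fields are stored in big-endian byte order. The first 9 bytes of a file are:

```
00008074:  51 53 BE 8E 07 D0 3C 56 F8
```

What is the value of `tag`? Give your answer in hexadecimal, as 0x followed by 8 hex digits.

0xD03C56F8

`tag` follows `version` (2 B), `capacity` (1 B), `payload_len` (2 B), so it starts at offset 2 + 1 + 2 = 5 and occupies 4 bytes.
Bytes at offsets 5..8: D0 3C 56 F8.
Big-endian stores the most-significant byte at the lowest address.
The bytes are already most-significant first: 0xD03C56F8.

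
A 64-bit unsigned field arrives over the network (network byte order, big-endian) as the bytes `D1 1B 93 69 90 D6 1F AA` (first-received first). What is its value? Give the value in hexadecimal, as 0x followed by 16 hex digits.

Big-endian: lowest address holds the most-significant byte.
The bytes are already most-significant first: 0xD11B936990D61FAA.

0xD11B936990D61FAA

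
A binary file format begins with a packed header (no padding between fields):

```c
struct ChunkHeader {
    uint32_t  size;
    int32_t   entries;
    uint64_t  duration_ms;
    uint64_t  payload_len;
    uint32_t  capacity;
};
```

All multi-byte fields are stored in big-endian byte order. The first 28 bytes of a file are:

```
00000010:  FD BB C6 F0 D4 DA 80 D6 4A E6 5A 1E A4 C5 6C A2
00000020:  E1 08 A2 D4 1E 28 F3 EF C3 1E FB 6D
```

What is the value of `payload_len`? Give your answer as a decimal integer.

16215389490270237679

`payload_len` follows `size` (4 B), `entries` (4 B), `duration_ms` (8 B), so it starts at offset 4 + 4 + 8 = 16 and occupies 8 bytes.
Bytes at offsets 16..23: E1 08 A2 D4 1E 28 F3 EF.
In big-endian order the high byte comes first in memory.
The bytes are already most-significant first: 0xE108A2D41E28F3EF.
0xE108A2D41E28F3EF = 16215389490270237679.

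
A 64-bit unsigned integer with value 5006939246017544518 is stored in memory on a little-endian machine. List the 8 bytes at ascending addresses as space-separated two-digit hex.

5006939246017544518 in hexadecimal, padded to 64 bits, is 0x457C38B762D68146.
Split into bytes (most-significant first): 45 7C 38 B7 62 D6 81 46.
In little-endian order the low byte comes first in memory.
So at ascending addresses the bytes are 46 81 D6 62 B7 38 7C 45.

46 81 D6 62 B7 38 7C 45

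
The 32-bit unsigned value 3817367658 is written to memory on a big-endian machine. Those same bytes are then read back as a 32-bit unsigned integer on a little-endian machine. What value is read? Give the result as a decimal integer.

3817367658 in 32-bit hexadecimal is 0xE388686A.
Stored big-endian, the bytes at ascending addresses are E3 88 68 6A.
Read back as little-endian, the first byte is least significant, giving 0x6A6888E3.
0x6A6888E3 = 1785235683.

1785235683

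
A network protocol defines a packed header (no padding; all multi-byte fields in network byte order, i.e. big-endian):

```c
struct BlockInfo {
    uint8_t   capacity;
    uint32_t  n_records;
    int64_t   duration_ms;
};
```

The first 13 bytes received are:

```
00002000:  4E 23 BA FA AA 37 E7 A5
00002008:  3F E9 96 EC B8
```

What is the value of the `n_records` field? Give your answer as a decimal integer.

`n_records` follows `capacity` (1 byte), so it starts at byte offset 1 and occupies 4 bytes.
Bytes at offsets 1..4: 23 BA FA AA.
Big-endian: lowest address holds the most-significant byte.
The bytes are already most-significant first: 0x23BAFAAA.
0x23BAFAAA = 599456426.

599456426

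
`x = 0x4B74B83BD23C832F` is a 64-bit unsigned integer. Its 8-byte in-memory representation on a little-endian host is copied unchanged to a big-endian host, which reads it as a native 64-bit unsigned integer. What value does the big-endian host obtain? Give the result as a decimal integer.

3423647015374451787

Stored little-endian, the bytes at ascending addresses are 2F 83 3C D2 3B B8 74 4B.
Read back as big-endian, the last byte is least significant, giving 0x2F833CD23BB8744B.
0x2F833CD23BB8744B = 3423647015374451787.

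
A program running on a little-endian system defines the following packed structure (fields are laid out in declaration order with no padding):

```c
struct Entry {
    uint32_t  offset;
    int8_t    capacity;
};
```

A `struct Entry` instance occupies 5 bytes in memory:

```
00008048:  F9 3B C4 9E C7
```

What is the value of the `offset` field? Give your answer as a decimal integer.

`offset` is the first field, at byte offset 0, occupying 4 bytes.
Bytes at offsets 0..3: F9 3B C4 9E.
In little-endian order the low byte comes first in memory.
Reassemble most-significant byte first: 9E C4 3B F9 → 0x9EC43BF9.
0x9EC43BF9 = 2663660537.

2663660537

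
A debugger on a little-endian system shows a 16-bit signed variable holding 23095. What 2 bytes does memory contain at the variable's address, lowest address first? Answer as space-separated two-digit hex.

23095 in hexadecimal, padded to 16 bits, is 0x5A37.
Split into bytes (most-significant first): 5A 37.
In little-endian order the low byte comes first in memory.
So at ascending addresses the bytes are 37 5A.

37 5A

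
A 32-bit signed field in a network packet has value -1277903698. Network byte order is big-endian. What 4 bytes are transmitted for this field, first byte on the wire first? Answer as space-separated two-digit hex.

Two's complement of -1277903698 in 32 bits: 1277903698 = 0x4C2B4352; invert → 0xB3D4BCAD; add 1 → 0xB3D4BCAE.
Split into bytes (most-significant first): B3 D4 BC AE.
Big-endian stores the most-significant byte at the lowest address.
So the memory order matches the most-significant-first order: B3 D4 BC AE.

B3 D4 BC AE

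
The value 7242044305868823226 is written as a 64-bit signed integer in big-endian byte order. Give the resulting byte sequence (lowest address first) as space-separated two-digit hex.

64 80 E8 ED 1A F3 9A BA

7242044305868823226 in hexadecimal, padded to 64 bits, is 0x6480E8ED1AF39ABA.
Split into bytes (most-significant first): 64 80 E8 ED 1A F3 9A BA.
Big-endian stores the most-significant byte at the lowest address.
So the memory order matches the most-significant-first order: 64 80 E8 ED 1A F3 9A BA.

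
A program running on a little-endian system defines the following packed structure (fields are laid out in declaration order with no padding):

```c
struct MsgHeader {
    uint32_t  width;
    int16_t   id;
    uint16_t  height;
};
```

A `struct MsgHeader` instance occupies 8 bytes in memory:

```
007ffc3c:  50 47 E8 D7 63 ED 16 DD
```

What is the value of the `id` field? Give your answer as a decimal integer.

`id` follows `width` (4 bytes), so it starts at byte offset 4 and occupies 2 bytes.
Bytes at offsets 4..5: 63 ED.
In little-endian order the low byte comes first in memory.
Reassemble most-significant byte first: ED 63 → 0xED63.
Top bit is set, so as a signed 16-bit value this is 0xED63 − 2^16 = -4765.

-4765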